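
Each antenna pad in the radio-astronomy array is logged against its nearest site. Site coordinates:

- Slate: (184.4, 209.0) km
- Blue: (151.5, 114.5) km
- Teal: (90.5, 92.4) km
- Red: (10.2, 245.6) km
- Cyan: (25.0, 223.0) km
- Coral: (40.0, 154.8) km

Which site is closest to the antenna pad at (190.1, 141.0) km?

Blue

Squared distances to each site:
Slate: 4656.490; Blue: 2192.210; Teal: 12282.120; Red: 43305.170; Cyan: 33982.010; Coral: 22720.450.
Minimum at Blue.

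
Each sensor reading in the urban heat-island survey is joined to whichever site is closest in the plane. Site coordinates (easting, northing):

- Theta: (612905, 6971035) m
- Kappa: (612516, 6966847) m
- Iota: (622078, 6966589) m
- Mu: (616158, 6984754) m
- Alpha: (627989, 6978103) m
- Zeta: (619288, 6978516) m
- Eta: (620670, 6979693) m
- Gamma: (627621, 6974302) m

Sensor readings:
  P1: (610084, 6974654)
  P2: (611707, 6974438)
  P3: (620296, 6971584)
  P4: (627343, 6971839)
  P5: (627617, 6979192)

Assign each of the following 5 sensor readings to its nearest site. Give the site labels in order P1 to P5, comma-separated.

Theta, Theta, Iota, Gamma, Alpha

P1 → Theta (d²=21055202.00)
P2 → Theta (d²=13015613.00)
P3 → Iota (d²=28125549.00)
P4 → Gamma (d²=6143653.00)
P5 → Alpha (d²=1324305.00)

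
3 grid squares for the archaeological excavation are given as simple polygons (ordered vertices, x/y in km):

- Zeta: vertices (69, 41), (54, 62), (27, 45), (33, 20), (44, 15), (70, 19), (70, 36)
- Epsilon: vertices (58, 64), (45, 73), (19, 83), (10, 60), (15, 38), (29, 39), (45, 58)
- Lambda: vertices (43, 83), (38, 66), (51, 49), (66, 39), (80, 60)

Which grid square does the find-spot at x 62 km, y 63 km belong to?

Cast a ray rightward from (62, 63). For each polygon, the edges (by vertex number in listed order) whose endpoints lie on opposite sides of y = 63, where each meets that height, and whether that is right or left of the point:
Zeta: no edge straddles that height → 0 crossings.
Epsilon: 3–4 at x≈11.2 (left), 7–1 at x≈55.8 (left) → 0 crossings.
Lambda: 2–3 at x≈40.3 (left), 5–1 at x≈75.2 (right) → 1 crossing.
Only Lambda has an odd count, so the point is inside Lambda.

Lambda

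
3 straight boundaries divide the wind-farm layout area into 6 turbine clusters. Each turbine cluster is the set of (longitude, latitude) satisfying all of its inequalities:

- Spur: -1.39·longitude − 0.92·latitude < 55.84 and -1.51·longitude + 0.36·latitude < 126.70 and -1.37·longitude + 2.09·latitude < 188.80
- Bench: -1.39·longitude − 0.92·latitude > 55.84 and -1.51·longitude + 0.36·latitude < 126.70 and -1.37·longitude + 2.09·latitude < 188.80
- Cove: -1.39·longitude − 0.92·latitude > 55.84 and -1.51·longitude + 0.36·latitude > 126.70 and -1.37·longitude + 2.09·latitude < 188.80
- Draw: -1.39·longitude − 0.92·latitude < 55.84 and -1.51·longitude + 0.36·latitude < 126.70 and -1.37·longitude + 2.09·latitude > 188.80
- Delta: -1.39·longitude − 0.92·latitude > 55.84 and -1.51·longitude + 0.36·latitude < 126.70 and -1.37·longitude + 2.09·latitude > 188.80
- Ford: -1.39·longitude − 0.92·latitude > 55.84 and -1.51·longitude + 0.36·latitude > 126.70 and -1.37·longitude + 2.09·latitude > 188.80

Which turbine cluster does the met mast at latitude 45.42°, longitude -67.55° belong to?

Spur

-1.39·-67.55 − 0.92·45.42 = 52.108, which is < 55.84
-1.51·-67.55 + 0.36·45.42 = 118.352, which is < 126.70
-1.37·-67.55 + 2.09·45.42 = 187.471, which is < 188.80
This sign pattern matches Spur.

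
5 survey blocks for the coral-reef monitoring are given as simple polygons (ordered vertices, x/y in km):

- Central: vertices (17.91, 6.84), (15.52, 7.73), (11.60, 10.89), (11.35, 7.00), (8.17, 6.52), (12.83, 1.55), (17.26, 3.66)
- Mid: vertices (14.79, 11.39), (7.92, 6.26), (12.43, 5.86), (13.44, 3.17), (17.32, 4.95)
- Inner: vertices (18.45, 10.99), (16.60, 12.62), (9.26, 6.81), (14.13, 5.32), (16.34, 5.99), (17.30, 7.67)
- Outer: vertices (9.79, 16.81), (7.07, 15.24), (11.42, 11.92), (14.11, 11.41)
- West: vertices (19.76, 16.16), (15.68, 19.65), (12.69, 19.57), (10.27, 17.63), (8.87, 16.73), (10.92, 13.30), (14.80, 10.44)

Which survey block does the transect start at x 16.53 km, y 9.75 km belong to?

Inner

Cast a ray rightward from (16.53, 9.75). For each polygon, the edges (by vertex number in listed order) whose endpoints lie on opposite sides of y = 9.75, where each meets that height, and whether that is right or left of the point:
Central: 2–3 at x≈13.014 (left), 3–4 at x≈11.527 (left) → 0 crossings.
Mid: 1–2 at x≈12.594 (left), 5–1 at x≈15.434 (left) → 0 crossings.
Inner: 2–3 at x≈12.974 (left), 6–1 at x≈18.020 (right) → 1 crossing.
Outer: no edge straddles that height → 0 crossings.
West: no edge straddles that height → 0 crossings.
Only Inner has an odd count, so the point is inside Inner.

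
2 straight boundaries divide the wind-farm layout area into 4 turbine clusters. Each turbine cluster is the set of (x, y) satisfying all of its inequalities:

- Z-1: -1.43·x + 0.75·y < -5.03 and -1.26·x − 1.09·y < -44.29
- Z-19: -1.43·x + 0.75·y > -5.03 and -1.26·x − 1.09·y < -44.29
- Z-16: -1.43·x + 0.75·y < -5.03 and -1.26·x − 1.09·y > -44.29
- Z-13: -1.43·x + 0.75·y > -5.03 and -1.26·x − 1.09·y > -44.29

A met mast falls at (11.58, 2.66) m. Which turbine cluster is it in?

Z-16

-1.43·11.58 + 0.75·2.66 = -14.564, which is < -5.03
-1.26·11.58 − 1.09·2.66 = -17.490, which is > -44.29
This sign pattern matches Z-16.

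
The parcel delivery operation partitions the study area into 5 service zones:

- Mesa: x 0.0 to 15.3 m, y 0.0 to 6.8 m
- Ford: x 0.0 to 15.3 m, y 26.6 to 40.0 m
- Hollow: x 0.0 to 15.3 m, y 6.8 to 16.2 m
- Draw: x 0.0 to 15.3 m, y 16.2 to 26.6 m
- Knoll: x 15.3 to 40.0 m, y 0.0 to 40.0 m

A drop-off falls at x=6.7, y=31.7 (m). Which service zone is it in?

The point has x = 6.7 and y = 31.7.
Only Ford satisfies 0.0 ≤ x ≤ 15.3 and 26.6 ≤ y ≤ 40.0.

Ford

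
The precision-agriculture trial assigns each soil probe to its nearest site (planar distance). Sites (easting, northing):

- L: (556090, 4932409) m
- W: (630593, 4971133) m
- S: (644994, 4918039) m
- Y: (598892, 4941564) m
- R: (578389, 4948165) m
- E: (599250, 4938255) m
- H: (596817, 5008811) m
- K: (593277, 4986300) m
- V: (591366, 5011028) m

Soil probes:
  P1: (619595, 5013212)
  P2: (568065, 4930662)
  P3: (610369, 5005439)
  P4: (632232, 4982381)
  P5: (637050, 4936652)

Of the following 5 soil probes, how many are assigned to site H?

2

P1 → H
P2 → L
P3 → H
P4 → W
P5 → S
2 of the 5 go to H.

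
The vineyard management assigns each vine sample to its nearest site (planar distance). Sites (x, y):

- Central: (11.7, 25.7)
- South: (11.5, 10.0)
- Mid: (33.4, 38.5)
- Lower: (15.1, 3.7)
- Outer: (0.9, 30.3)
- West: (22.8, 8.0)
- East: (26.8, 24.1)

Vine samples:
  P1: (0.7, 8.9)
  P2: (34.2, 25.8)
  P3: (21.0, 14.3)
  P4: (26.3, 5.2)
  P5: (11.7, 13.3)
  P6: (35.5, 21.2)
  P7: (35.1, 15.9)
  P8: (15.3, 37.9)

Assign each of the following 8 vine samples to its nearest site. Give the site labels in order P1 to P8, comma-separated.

South, East, West, West, South, East, East, Central

P1 → South (d²=117.85)
P2 → East (d²=57.65)
P3 → West (d²=42.93)
P4 → West (d²=20.09)
P5 → South (d²=10.93)
P6 → East (d²=84.10)
P7 → East (d²=136.13)
P8 → Central (d²=161.80)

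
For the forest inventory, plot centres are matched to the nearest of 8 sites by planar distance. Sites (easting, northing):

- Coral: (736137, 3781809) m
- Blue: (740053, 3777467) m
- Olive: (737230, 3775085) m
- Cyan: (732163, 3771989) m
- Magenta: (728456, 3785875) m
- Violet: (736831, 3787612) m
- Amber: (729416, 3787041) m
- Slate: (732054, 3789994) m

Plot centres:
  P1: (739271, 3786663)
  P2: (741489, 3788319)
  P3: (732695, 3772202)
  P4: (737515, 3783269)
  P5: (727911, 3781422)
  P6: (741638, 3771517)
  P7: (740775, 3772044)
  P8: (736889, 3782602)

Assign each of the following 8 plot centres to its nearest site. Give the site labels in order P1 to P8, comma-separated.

Violet, Violet, Cyan, Coral, Magenta, Olive, Olive, Coral

P1 → Violet (d²=6854201.00)
P2 → Violet (d²=22196813.00)
P3 → Cyan (d²=328393.00)
P4 → Coral (d²=4030484.00)
P5 → Magenta (d²=20126234.00)
P6 → Olive (d²=32161088.00)
P7 → Olive (d²=21814706.00)
P8 → Coral (d²=1194353.00)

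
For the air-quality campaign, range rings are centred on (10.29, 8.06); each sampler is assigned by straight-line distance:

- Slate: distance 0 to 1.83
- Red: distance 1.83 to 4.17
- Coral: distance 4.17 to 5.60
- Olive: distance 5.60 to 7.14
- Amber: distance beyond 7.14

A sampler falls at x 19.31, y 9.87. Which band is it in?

Distance = √((19.31−10.29)² + (9.87−8.06)²) = √(81.360 + 3.276) = 9.200.
7.14 ≤ 9.200 < ∞ → Amber.

Amber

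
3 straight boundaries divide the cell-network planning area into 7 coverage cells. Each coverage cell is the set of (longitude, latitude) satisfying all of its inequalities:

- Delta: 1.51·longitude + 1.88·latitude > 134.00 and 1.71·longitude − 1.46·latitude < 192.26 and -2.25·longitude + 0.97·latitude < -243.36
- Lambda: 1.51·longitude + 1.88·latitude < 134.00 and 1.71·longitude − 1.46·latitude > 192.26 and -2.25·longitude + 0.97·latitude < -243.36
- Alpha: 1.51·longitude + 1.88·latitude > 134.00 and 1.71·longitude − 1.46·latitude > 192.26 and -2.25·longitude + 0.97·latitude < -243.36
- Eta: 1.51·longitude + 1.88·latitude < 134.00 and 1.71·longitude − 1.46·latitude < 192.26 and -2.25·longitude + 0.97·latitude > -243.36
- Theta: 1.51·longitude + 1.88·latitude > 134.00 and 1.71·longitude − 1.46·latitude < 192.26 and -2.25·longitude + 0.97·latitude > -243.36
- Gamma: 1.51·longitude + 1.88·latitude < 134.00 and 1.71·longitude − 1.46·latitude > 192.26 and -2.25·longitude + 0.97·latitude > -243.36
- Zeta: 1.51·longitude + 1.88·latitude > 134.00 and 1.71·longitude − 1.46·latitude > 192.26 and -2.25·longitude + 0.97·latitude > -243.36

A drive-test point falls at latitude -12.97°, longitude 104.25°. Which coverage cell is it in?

1.51·104.25 + 1.88·-12.97 = 133.034, which is < 134.00
1.71·104.25 − 1.46·-12.97 = 197.204, which is > 192.26
-2.25·104.25 + 0.97·-12.97 = -247.143, which is < -243.36
This sign pattern matches Lambda.

Lambda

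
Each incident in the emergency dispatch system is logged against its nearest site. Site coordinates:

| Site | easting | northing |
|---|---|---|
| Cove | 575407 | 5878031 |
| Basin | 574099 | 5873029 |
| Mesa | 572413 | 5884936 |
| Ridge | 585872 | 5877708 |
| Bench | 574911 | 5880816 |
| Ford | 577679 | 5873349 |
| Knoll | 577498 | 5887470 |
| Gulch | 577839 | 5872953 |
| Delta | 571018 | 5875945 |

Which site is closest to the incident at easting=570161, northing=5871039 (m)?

Basin

Squared distances to each site:
Cove: 76408580.000; Basin: 19467944.000; Mesa: 198198113.000; Ridge: 291311082.000; Bench: 118152229.000; Ford: 61856424.000; Knoll: 323809330.000; Gulch: 62615080.000; Delta: 24803285.000.
Minimum at Basin.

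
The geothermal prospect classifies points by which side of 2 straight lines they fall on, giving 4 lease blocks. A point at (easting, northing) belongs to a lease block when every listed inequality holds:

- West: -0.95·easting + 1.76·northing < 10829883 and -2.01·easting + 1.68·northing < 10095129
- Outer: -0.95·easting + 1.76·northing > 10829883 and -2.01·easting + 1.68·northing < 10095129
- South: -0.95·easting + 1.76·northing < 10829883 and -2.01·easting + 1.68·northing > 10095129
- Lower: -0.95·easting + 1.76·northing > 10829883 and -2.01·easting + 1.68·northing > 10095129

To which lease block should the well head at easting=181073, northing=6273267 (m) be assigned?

Lower

-0.95·181073 + 1.76·6273267 = 10868930.570, which is > 10829883
-2.01·181073 + 1.68·6273267 = 10175131.830, which is > 10095129
This sign pattern matches Lower.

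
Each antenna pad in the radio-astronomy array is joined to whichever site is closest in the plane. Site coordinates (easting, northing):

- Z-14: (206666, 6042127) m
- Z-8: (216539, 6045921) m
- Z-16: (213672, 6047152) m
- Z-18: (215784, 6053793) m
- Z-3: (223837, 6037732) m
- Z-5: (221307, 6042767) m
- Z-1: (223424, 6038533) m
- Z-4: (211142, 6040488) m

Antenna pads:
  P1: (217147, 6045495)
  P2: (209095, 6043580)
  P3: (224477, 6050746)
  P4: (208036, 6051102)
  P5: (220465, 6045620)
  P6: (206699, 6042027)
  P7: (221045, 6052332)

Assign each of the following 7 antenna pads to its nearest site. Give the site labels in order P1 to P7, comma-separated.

Z-8, Z-14, Z-5, Z-16, Z-5, Z-14, Z-18

P1 → Z-8 (d²=551140.00)
P2 → Z-14 (d²=8011250.00)
P3 → Z-5 (d²=73713341.00)
P4 → Z-16 (d²=47366996.00)
P5 → Z-5 (d²=8848573.00)
P6 → Z-14 (d²=11089.00)
P7 → Z-18 (d²=29812642.00)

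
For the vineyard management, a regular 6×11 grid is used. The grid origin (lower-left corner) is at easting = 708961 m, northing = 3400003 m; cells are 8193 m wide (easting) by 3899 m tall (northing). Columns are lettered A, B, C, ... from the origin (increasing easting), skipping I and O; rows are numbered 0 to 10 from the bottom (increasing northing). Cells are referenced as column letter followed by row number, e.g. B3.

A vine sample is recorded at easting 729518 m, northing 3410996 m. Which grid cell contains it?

Column index: ⌊(729518 − 708961) / 8193⌋ = ⌊2.509⌋ = 2 → column C
Row offset from origin: ⌊(3410996 − 3400003) / 3899⌋ = ⌊2.819⌋ = 2 → row 2

C2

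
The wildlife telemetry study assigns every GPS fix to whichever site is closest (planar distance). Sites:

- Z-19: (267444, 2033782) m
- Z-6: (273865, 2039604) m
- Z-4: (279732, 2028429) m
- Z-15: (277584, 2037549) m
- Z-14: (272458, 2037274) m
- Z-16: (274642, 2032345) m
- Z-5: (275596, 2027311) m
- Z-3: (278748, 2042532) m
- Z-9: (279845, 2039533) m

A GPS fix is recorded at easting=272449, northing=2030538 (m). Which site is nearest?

Squared distances to each site:
Z-19: 35573561.000; Z-6: 84197412.000; Z-4: 57489970.000; Z-15: 75522346.000; Z-14: 45373777.000; Z-16: 8074498.000; Z-5: 20317138.000; Z-3: 183533437.000; Z-9: 135610841.000.
Minimum at Z-16.

Z-16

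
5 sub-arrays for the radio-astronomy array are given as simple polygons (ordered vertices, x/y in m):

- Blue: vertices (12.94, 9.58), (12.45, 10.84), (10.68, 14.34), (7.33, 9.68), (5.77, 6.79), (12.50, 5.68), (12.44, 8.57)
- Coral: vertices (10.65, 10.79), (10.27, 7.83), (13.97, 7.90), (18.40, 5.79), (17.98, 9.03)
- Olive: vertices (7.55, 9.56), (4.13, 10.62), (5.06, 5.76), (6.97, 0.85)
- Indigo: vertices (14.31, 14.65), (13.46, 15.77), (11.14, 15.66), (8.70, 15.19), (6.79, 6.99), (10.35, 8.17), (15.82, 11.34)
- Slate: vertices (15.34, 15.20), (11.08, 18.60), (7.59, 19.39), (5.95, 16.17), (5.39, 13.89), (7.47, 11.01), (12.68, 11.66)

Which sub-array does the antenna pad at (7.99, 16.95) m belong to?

Cast a ray rightward from (7.99, 16.95). For each polygon, the edges (by vertex number in listed order) whose endpoints lie on opposite sides of y = 16.95, where each meets that height, and whether that is right or left of the point:
Blue: no edge straddles that height → 0 crossings.
Coral: no edge straddles that height → 0 crossings.
Olive: no edge straddles that height → 0 crossings.
Indigo: no edge straddles that height → 0 crossings.
Slate: 1–2 at x≈13.147 (right), 3–4 at x≈6.347 (left) → 1 crossing.
Only Slate has an odd count, so the point is inside Slate.

Slate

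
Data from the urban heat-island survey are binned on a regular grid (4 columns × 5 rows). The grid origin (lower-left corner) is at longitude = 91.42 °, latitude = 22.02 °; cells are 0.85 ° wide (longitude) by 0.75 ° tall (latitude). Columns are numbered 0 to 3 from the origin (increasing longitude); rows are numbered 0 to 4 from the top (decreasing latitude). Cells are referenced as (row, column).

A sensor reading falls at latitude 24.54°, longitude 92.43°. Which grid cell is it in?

Column index: ⌊(92.43 − 91.42) / 0.85⌋ = ⌊1.188⌋ = 1
Row offset from origin: ⌊(24.54 − 22.02) / 0.75⌋ = ⌊3.360⌋ = 3 → row 1 (counted from top)

(1, 1)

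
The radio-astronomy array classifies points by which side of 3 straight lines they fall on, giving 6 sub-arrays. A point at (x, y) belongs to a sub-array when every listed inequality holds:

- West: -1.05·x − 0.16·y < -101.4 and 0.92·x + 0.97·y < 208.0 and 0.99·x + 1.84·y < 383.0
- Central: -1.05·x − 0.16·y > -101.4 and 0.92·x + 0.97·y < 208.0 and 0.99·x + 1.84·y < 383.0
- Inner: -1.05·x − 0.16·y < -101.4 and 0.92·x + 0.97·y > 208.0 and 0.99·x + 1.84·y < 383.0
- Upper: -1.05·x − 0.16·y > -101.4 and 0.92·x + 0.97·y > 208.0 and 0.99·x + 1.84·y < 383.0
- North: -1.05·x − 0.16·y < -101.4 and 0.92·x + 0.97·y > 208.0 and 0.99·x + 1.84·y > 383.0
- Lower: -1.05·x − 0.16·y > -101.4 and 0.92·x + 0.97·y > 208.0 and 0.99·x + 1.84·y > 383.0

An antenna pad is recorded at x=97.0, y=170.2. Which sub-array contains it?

North

-1.05·97.0 − 0.16·170.2 = -129.082, which is < -101.4
0.92·97.0 + 0.97·170.2 = 254.334, which is > 208.0
0.99·97.0 + 1.84·170.2 = 409.198, which is > 383.0
This sign pattern matches North.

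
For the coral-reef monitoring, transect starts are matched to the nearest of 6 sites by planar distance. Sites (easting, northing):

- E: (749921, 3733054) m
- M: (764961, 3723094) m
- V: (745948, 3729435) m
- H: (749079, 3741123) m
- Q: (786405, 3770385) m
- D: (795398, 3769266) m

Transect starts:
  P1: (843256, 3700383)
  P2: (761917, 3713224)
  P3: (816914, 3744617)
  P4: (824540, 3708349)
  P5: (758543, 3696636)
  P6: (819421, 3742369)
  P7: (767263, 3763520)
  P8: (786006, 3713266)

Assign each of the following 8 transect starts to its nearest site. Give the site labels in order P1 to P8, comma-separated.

P1 → M (d²=6645896546.00)
P2 → M (d²=106682836.00)
P3 → D (d²=1070511457.00)
P4 → M (d²=3767072266.00)
P5 → M (d²=741216488.00)
P6 → D (d²=1300553138.00)
P7 → Q (d²=413544389.00)
P8 → M (d²=539481609.00)

M, M, D, M, M, D, Q, M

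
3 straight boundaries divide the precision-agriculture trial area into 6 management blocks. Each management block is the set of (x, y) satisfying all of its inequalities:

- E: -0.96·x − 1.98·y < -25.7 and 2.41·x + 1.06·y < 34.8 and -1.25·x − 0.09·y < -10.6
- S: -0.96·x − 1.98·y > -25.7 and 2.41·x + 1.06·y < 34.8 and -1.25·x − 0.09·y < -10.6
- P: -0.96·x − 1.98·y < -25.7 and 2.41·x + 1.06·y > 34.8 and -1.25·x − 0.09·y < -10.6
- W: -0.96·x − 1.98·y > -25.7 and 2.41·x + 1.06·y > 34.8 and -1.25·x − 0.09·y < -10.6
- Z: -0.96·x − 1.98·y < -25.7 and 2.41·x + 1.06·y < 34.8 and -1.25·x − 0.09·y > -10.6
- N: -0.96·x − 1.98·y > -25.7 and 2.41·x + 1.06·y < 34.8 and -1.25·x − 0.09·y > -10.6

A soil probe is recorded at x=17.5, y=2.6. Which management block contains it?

-0.96·17.5 − 1.98·2.6 = -21.948, which is > -25.7
2.41·17.5 + 1.06·2.6 = 44.931, which is > 34.8
-1.25·17.5 − 0.09·2.6 = -22.109, which is < -10.6
This sign pattern matches W.

W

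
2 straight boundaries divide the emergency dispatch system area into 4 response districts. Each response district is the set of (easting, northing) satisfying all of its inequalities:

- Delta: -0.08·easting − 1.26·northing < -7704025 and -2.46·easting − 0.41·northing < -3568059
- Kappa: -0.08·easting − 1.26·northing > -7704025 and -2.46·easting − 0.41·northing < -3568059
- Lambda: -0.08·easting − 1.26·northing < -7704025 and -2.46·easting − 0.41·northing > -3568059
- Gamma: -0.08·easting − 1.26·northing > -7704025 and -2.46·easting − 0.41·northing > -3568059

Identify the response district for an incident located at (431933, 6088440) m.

Lambda

-0.08·431933 − 1.26·6088440 = -7705989.040, which is < -7704025
-2.46·431933 − 0.41·6088440 = -3558815.580, which is > -3568059
This sign pattern matches Lambda.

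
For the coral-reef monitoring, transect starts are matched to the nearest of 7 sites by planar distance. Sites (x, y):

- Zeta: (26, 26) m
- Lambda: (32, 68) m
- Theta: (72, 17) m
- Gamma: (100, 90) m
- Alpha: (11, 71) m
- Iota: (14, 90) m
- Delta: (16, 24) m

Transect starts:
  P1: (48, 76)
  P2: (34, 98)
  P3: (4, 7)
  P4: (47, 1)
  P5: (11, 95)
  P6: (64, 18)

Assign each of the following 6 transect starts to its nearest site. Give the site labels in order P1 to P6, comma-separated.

Lambda, Iota, Delta, Theta, Iota, Theta

P1 → Lambda (d²=320.00)
P2 → Iota (d²=464.00)
P3 → Delta (d²=433.00)
P4 → Theta (d²=881.00)
P5 → Iota (d²=34.00)
P6 → Theta (d²=65.00)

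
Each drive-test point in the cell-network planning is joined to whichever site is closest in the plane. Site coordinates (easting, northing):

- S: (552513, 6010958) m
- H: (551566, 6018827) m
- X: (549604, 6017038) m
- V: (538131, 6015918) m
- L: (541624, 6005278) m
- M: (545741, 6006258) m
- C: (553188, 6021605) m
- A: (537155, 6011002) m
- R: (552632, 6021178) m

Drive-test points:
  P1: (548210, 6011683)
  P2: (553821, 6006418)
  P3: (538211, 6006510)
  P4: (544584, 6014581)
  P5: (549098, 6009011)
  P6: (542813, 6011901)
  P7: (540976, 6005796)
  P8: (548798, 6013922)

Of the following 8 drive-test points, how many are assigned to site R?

P1 → S
P2 → S
P3 → L
P4 → X
P5 → S
P6 → A
P7 → L
P8 → X
0 of the 8 go to R.

0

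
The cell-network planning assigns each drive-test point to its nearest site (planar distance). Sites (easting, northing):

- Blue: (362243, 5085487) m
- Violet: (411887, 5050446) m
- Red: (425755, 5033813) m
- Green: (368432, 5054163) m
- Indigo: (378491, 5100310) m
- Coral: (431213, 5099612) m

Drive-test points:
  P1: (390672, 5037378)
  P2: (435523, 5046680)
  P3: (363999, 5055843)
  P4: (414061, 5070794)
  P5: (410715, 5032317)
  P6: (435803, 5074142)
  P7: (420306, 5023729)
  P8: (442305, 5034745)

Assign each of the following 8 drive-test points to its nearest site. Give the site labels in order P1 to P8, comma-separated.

P1 → Violet (d²=620848849.00)
P2 → Red (d²=260973513.00)
P3 → Green (d²=22473889.00)
P4 → Violet (d²=418767380.00)
P5 → Red (d²=228439616.00)
P6 → Coral (d²=669789000.00)
P7 → Red (d²=131378657.00)
P8 → Red (d²=274771124.00)

Violet, Red, Green, Violet, Red, Coral, Red, Red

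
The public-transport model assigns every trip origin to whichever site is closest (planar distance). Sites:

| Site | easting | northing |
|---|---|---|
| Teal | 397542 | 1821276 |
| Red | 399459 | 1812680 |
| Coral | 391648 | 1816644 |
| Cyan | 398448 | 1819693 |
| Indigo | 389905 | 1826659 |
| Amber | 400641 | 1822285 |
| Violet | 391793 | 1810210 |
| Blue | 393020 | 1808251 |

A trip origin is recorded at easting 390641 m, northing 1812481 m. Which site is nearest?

Squared distances to each site:
Teal: 124975826.000; Red: 77796725.000; Coral: 18344618.000; Cyan: 112962193.000; Indigo: 201557380.000; Amber: 196118416.000; Violet: 6484545.000; Blue: 23552541.000.
Minimum at Violet.

Violet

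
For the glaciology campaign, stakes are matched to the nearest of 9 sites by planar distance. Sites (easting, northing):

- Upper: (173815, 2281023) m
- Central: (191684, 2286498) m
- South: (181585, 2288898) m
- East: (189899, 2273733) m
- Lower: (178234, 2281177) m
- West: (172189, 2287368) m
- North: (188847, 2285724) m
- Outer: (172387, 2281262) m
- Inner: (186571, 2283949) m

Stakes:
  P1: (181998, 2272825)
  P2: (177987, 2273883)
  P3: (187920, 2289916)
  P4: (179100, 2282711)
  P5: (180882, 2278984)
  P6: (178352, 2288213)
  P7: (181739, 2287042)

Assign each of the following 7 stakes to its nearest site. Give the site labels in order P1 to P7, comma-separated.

East, Lower, North, Lower, Lower, South, South

P1 → East (d²=63250265.00)
P2 → Lower (d²=53263445.00)
P3 → North (d²=18432193.00)
P4 → Lower (d²=3103112.00)
P5 → Lower (d²=11821153.00)
P6 → South (d²=10921514.00)
P7 → South (d²=3468452.00)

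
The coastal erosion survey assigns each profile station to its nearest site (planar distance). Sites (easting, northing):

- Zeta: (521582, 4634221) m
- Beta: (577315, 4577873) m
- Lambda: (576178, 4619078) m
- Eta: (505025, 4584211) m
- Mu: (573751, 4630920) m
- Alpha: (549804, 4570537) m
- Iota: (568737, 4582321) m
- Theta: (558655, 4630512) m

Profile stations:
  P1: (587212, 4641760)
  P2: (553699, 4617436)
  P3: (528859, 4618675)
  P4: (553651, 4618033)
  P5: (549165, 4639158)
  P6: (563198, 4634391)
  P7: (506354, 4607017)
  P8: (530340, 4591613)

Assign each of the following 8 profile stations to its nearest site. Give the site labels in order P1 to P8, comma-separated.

Mu, Theta, Zeta, Theta, Theta, Theta, Eta, Eta

P1 → Mu (d²=298704121.00)
P2 → Theta (d²=195543712.00)
P3 → Zeta (d²=294632845.00)
P4 → Theta (d²=180765457.00)
P5 → Theta (d²=164813416.00)
P6 → Theta (d²=35685490.00)
P7 → Eta (d²=521879877.00)
P8 → Eta (d²=695638829.00)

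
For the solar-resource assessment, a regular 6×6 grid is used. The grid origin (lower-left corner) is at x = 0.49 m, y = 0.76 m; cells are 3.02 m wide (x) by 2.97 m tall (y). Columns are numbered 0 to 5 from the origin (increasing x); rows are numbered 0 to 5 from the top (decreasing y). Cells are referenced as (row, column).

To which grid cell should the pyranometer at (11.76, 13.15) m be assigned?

Column index: ⌊(11.76 − 0.49) / 3.02⌋ = ⌊3.732⌋ = 3
Row offset from origin: ⌊(13.15 − 0.76) / 2.97⌋ = ⌊4.172⌋ = 4 → row 1 (counted from top)

(1, 3)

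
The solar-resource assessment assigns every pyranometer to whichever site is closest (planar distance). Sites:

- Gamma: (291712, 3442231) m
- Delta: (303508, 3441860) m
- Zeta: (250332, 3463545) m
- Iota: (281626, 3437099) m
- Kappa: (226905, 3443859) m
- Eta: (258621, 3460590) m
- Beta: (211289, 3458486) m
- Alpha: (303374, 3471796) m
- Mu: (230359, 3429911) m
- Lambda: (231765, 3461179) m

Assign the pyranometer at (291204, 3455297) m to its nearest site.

Gamma

Squared distances to each site:
Gamma: 170978420.000; Delta: 331941385.000; Zeta: 1738549888.000; Iota: 422905288.000; Kappa: 4265189245.000; Eta: 1089667738.000; Beta: 6396576946.000; Alpha: 420325901.000; Mu: 4346563021.000; Lambda: 3567592645.000.
Minimum at Gamma.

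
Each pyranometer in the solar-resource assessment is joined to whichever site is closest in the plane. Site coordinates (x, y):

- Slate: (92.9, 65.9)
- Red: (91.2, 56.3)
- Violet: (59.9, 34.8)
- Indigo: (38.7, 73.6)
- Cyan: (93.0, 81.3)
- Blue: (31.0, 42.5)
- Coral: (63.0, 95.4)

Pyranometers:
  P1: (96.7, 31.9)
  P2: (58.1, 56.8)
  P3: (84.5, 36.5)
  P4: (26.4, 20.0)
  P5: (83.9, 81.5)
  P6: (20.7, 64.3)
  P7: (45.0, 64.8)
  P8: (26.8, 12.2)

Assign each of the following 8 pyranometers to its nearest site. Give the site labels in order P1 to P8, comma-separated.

P1 → Red (d²=625.61)
P2 → Violet (d²=487.24)
P3 → Red (d²=436.93)
P4 → Blue (d²=527.41)
P5 → Cyan (d²=82.85)
P6 → Indigo (d²=410.49)
P7 → Indigo (d²=117.13)
P8 → Blue (d²=935.73)

Red, Violet, Red, Blue, Cyan, Indigo, Indigo, Blue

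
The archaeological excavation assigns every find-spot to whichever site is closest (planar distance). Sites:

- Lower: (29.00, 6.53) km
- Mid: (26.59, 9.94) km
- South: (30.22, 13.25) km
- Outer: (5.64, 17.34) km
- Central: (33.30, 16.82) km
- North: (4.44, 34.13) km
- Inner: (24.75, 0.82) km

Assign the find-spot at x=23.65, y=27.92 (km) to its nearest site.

Central

Squared distances to each site:
Lower: 486.155; Mid: 331.924; South: 258.374; Outer: 436.296; Central: 216.333; North: 407.588; Inner: 735.620.
Minimum at Central.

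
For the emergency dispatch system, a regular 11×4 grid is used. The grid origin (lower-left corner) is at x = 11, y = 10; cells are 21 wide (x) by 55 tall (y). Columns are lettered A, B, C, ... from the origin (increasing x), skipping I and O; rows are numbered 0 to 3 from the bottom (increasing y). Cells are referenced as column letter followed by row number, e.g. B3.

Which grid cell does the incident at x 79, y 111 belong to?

D1

Column index: ⌊(79 − 11) / 21⌋ = ⌊3.238⌋ = 3 → column D
Row offset from origin: ⌊(111 − 10) / 55⌋ = ⌊1.836⌋ = 1 → row 1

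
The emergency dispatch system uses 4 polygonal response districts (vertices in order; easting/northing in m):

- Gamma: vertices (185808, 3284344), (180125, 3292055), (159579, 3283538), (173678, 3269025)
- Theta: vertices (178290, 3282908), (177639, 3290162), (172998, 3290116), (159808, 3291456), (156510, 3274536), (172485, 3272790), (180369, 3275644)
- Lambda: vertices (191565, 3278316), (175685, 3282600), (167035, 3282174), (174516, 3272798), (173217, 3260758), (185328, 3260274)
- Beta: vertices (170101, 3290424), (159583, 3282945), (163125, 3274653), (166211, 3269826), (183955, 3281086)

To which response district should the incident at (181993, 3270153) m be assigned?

Cast a ray rightward from (181993, 3270153). For each polygon, the edges (by vertex number in listed order) whose endpoints lie on opposite sides of northing = 3270153, where each meets that height, and whether that is right or left of the point:
Gamma: 3–4 at easting≈172582.2 (left), 4–1 at easting≈174571.2 (left) → 0 crossings.
Theta: no edge straddles that height → 0 crossings.
Lambda: 4–5 at easting≈174230.6 (left), 6–1 at easting≈188743.1 (right) → 1 crossing.
Beta: 3–4 at easting≈166001.9 (left), 4–5 at easting≈166726.3 (left) → 0 crossings.
Only Lambda has an odd count, so the point is inside Lambda.

Lambda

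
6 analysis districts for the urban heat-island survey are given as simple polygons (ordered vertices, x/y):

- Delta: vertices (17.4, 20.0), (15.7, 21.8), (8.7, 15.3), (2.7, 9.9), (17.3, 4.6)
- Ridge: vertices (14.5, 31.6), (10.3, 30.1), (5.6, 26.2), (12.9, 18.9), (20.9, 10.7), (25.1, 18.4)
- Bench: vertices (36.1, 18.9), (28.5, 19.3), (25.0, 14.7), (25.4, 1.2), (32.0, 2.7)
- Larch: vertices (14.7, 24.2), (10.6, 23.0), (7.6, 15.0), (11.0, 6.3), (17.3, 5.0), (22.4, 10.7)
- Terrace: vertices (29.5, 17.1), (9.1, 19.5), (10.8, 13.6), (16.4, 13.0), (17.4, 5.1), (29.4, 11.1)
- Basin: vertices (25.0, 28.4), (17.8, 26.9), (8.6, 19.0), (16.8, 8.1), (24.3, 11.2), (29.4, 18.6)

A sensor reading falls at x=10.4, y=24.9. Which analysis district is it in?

Cast a ray rightward from (10.4, 24.9). For each polygon, the edges (by vertex number in listed order) whose endpoints lie on opposite sides of y = 24.9, where each meets that height, and whether that is right or left of the point:
Delta: no edge straddles that height → 0 crossings.
Ridge: 3–4 at x≈6.90 (left), 6–1 at x≈19.88 (right) → 1 crossing.
Bench: no edge straddles that height → 0 crossings.
Larch: no edge straddles that height → 0 crossings.
Terrace: no edge straddles that height → 0 crossings.
Basin: 2–3 at x≈15.47 (right), 6–1 at x≈26.57 (right) → 2 crossings.
Only Ridge has an odd count, so the point is inside Ridge.

Ridge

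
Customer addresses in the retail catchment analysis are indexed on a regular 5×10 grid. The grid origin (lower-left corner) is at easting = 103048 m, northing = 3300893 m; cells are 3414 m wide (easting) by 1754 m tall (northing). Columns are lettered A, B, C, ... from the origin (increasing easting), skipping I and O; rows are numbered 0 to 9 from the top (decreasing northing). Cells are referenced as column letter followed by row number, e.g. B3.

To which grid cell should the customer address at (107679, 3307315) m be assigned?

B6

Column index: ⌊(107679 − 103048) / 3414⌋ = ⌊1.356⌋ = 1 → column B
Row offset from origin: ⌊(3307315 − 3300893) / 1754⌋ = ⌊3.661⌋ = 3 → row 6 (counted from top)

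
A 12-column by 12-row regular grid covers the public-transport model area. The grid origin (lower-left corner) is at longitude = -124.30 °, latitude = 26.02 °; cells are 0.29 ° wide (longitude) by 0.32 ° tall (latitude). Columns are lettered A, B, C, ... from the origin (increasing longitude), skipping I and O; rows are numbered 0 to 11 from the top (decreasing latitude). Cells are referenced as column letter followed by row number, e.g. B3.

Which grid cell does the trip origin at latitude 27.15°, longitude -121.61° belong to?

Column index: ⌊(-121.61 − -124.30) / 0.29⌋ = ⌊9.276⌋ = 9 → column K
Row offset from origin: ⌊(27.15 − 26.02) / 0.32⌋ = ⌊3.531⌋ = 3 → row 8 (counted from top)

K8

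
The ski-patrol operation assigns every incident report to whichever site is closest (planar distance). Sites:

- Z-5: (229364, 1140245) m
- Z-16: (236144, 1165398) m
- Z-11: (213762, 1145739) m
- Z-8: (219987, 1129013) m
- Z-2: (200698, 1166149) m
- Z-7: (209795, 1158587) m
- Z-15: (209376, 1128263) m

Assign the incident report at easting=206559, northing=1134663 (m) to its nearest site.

Z-15

Squared distances to each site:
Z-5: 551226749.000; Z-16: 1819912450.000; Z-11: 174560985.000; Z-8: 212233684.000; Z-2: 1025719517.000; Z-7: 582829472.000; Z-15: 48895489.000.
Minimum at Z-15.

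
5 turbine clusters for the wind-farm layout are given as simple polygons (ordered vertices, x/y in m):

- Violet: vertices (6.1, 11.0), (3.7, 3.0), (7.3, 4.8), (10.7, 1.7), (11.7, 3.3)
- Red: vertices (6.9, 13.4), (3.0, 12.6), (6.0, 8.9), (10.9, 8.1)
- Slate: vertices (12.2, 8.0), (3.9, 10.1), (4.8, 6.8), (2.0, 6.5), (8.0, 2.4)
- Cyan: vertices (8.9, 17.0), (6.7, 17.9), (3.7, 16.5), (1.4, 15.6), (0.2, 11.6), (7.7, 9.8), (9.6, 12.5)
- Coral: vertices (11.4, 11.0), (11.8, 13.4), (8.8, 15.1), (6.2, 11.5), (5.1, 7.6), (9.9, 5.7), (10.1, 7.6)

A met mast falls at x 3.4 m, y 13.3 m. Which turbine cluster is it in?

Cyan

Cast a ray rightward from (3.4, 13.3). For each polygon, the edges (by vertex number in listed order) whose endpoints lie on opposite sides of y = 13.3, where each meets that height, and whether that is right or left of the point:
Violet: no edge straddles that height → 0 crossings.
Red: 1–2 at x≈6.41 (right), 4–1 at x≈6.98 (right) → 2 crossings.
Slate: no edge straddles that height → 0 crossings.
Cyan: 4–5 at x≈0.71 (left), 7–1 at x≈9.48 (right) → 1 crossing.
Coral: 1–2 at x≈11.78 (right), 3–4 at x≈7.50 (right) → 2 crossings.
Only Cyan has an odd count, so the point is inside Cyan.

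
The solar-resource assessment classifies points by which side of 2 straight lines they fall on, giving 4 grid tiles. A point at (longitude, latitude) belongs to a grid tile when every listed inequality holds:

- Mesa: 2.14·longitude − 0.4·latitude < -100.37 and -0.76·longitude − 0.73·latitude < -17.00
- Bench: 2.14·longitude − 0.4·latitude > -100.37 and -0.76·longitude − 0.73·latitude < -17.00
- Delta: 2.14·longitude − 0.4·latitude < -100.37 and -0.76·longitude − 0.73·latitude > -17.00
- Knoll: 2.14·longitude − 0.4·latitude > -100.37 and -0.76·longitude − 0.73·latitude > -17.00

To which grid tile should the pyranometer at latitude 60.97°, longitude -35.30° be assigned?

Bench

2.14·-35.30 − 0.4·60.97 = -99.930, which is > -100.37
-0.76·-35.30 − 0.73·60.97 = -17.680, which is < -17.00
This sign pattern matches Bench.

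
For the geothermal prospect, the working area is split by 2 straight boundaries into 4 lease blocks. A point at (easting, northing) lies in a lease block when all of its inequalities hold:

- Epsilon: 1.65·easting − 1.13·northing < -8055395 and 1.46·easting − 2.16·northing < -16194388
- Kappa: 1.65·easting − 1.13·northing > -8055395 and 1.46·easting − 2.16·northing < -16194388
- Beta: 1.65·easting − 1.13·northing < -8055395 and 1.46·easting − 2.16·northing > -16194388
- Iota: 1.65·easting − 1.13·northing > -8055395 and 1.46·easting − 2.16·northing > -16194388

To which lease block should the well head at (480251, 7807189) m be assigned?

1.65·480251 − 1.13·7807189 = -8029709.420, which is > -8055395
1.46·480251 − 2.16·7807189 = -16162361.780, which is > -16194388
This sign pattern matches Iota.

Iota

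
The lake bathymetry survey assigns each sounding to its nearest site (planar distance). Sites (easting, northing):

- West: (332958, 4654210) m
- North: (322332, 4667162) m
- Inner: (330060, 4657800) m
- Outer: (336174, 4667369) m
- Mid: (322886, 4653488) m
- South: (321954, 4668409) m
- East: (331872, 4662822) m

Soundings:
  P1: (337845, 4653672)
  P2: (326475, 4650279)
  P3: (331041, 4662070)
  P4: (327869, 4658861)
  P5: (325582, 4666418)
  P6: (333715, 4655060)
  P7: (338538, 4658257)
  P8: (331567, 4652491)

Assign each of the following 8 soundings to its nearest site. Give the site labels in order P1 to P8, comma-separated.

West, Mid, East, Inner, North, West, West, West

P1 → West (d²=24172213.00)
P2 → Mid (d²=23178602.00)
P3 → East (d²=1256065.00)
P4 → Inner (d²=5926202.00)
P5 → North (d²=11116036.00)
P6 → West (d²=1295549.00)
P7 → West (d²=47514609.00)
P8 → West (d²=4889842.00)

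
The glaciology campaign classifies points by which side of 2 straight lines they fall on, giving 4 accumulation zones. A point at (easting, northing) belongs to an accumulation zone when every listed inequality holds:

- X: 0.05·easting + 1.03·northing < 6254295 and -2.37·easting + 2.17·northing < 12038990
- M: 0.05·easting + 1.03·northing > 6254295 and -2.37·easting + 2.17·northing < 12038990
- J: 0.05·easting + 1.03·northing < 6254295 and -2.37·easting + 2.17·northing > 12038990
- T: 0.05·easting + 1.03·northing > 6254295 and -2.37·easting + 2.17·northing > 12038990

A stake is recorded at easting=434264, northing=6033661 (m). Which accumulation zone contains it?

0.05·434264 + 1.03·6033661 = 6236384.030, which is < 6254295
-2.37·434264 + 2.17·6033661 = 12063838.690, which is > 12038990
This sign pattern matches J.

J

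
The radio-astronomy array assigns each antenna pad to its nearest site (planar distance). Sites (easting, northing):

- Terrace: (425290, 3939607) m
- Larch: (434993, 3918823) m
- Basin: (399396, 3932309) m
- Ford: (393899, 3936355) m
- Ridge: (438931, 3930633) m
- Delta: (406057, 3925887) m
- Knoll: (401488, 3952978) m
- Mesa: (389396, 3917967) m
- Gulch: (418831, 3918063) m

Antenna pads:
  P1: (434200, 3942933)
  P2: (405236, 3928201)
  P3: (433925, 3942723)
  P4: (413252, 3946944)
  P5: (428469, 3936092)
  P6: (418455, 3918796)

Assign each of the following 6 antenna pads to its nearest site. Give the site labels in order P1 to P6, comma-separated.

P1 → Terrace (d²=90450376.00)
P2 → Delta (d²=6028637.00)
P3 → Terrace (d²=84272681.00)
P4 → Knoll (d²=174800852.00)
P5 → Terrace (d²=22461266.00)
P6 → Gulch (d²=678665.00)

Terrace, Delta, Terrace, Knoll, Terrace, Gulch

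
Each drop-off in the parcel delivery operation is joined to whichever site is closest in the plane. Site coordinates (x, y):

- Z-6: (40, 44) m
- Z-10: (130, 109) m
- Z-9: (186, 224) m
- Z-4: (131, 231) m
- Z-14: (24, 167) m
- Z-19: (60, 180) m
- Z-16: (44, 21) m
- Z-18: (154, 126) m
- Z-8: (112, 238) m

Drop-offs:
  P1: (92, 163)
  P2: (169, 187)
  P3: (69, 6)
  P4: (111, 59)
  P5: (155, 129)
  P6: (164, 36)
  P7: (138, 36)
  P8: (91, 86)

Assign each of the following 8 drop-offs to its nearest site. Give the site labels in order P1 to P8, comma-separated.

Z-19, Z-9, Z-16, Z-10, Z-18, Z-10, Z-10, Z-10

P1 → Z-19 (d²=1313.00)
P2 → Z-9 (d²=1658.00)
P3 → Z-16 (d²=850.00)
P4 → Z-10 (d²=2861.00)
P5 → Z-18 (d²=10.00)
P6 → Z-10 (d²=6485.00)
P7 → Z-10 (d²=5393.00)
P8 → Z-10 (d²=2050.00)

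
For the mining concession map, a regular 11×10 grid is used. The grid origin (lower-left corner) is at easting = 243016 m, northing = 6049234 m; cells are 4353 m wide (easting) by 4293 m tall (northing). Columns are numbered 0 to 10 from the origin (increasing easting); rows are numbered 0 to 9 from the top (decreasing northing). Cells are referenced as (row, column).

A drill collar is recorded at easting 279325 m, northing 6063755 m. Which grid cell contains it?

Column index: ⌊(279325 − 243016) / 4353⌋ = ⌊8.341⌋ = 8
Row offset from origin: ⌊(6063755 − 6049234) / 4293⌋ = ⌊3.382⌋ = 3 → row 6 (counted from top)

(6, 8)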